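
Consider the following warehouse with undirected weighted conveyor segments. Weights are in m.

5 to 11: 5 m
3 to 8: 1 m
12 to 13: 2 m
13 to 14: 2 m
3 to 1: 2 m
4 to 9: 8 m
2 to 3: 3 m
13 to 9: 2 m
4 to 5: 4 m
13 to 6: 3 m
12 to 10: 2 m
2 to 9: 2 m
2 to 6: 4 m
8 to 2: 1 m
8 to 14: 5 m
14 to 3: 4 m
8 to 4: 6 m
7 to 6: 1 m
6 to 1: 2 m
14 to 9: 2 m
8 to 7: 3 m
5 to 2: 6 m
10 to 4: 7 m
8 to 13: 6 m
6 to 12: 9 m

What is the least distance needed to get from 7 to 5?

10 m

Enumerating some paths:
7 → 6 → 2 → 5: 1+4+6 = 11
7 → 8 → 2 → 5: 3+1+6 = 10
7 → 6 → 1 → 3 → 8 → 2 → 5: 1+2+2+1+1+6 = 13
Cheapest is 7 → 8 → 2 → 5 at 10 m.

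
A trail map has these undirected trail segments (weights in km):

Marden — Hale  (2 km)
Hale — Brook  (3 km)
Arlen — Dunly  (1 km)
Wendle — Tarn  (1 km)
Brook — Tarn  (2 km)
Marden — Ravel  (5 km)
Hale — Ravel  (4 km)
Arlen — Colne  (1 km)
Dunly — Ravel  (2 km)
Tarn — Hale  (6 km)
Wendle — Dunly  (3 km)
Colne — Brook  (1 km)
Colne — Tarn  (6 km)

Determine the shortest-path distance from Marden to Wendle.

Candidate routes:
Marden - Hale - Tarn - Wendle: 2+6+1 = 9
Marden - Ravel - Dunly - Wendle: 5+2+3 = 10
Marden - Hale - Ravel - Dunly - Wendle: 2+4+2+3 = 11
Marden - Hale - Brook - Tarn - Wendle: 2+3+2+1 = 8
Cheapest is Marden - Hale - Brook - Tarn - Wendle at 8 km.

8 km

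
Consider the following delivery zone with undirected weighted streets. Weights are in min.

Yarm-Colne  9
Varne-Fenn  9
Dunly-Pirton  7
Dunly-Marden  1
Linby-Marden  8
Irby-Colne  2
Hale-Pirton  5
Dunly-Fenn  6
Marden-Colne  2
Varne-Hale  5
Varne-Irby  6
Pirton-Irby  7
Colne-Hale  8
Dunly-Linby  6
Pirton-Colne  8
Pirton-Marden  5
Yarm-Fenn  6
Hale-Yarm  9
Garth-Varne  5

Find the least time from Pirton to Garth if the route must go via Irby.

Best Pirton to Irby: Pirton → Irby costing 7
Best Irby to Garth: Irby → Varne → Garth costing 11
Total via Irby: 7 + 11 = 18 min.

18 min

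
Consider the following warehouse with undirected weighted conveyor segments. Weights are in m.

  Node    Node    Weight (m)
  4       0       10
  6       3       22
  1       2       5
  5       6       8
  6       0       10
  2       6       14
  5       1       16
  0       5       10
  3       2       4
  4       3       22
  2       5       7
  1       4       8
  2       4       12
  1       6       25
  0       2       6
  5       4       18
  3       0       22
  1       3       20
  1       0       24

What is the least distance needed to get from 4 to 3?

16 m

Running Dijkstra from 4:
4: 0
1: 8  (via 4)
0: 10  (via 4)
2: 12  (via 4)
3: 16  (via 2)
Shortest route: 4–2–3 = 16 m.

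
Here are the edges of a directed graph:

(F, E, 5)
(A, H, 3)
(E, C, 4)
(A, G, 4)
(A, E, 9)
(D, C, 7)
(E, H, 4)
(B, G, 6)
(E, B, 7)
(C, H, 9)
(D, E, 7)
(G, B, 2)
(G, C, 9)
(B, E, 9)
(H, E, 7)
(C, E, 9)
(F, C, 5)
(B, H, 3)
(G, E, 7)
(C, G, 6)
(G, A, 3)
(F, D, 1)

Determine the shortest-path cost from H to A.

Shortest distances from H:
H: 0
E: 7  (via H)
C: 11  (via E)
B: 14  (via E)
G: 17  (via C)
A: 20  (via G)
Shortest route: H → E → C → G → A = 20.

20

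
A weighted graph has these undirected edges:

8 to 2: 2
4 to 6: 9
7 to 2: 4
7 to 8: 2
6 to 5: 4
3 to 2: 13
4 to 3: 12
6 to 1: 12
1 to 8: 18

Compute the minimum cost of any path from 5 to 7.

36

Candidate routes:
5 - 6 - 1 - 8 - 7: 4+12+18+2 = 36
5 - 6 - 1 - 8 - 2 - 7: 4+12+18+2+4 = 40
5 - 6 - 4 - 3 - 2 - 8 - 7: 4+9+12+13+2+2 = 42
The minimum is 36 via 5 - 6 - 1 - 8 - 7.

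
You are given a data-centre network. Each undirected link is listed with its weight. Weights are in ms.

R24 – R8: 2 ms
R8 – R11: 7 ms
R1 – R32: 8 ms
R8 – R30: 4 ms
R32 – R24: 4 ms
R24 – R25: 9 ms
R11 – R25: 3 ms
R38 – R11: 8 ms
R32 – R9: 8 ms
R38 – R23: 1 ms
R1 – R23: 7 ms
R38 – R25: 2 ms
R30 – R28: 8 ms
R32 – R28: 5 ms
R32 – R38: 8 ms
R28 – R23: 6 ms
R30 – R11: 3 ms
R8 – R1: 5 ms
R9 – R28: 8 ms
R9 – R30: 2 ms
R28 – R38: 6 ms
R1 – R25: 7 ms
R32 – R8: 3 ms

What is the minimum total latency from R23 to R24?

Shortest distances from R23:
R23: 0
R38: 1  (via R23)
R25: 3  (via R38)
R28: 6  (via R23)
R11: 6  (via R25)
R1: 7  (via R23)
R30: 9  (via R11)
R32: 9  (via R38)
R9: 11  (via R30)
R24: 12  (via R25)
Shortest route: R23–R38–R25–R24 = 12 ms.

12 ms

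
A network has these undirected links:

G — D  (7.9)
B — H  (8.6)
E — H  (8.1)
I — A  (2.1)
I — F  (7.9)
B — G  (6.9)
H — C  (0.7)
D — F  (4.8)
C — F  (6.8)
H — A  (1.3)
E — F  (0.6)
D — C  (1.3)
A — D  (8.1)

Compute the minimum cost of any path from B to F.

Shortest distances from B:
B: 0
G: 6.9  (via B)
H: 8.6  (via B)
C: 9.3  (via H)
A: 9.9  (via H)
D: 10.6  (via C)
I: 12  (via A)
F: 15.4  (via D)
Shortest route: B → H → C → D → F = 15.4.

15.4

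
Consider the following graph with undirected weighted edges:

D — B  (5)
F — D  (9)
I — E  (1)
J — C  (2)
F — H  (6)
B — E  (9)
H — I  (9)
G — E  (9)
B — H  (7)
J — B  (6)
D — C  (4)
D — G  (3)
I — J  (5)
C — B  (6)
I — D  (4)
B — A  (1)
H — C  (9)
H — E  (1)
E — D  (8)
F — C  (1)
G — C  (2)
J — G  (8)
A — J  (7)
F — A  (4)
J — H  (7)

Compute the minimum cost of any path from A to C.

5

Compare a few routes:
A → J → C: 7+2 = 9
A → B → J → C: 1+6+2 = 9
A → B → C: 1+6 = 7
A → F → C: 4+1 = 5
Cheapest is A → F → C at 5.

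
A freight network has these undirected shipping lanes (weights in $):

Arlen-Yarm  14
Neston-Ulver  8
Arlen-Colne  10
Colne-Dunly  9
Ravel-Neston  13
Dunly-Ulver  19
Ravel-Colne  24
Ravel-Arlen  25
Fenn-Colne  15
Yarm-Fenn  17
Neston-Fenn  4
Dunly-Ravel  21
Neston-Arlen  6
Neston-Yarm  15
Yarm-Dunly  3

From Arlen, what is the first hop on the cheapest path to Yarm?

Yarm

Candidate routes:
Arlen–Yarm: 14 = 14
Arlen–Colne–Dunly–Yarm: 10+9+3 = 22
Arlen–Neston–Fenn–Yarm: 6+4+17 = 27
Arlen–Neston–Yarm: 6+15 = 21
The minimum is $14 via Arlen–Yarm.
So from Arlen the first move is to Yarm.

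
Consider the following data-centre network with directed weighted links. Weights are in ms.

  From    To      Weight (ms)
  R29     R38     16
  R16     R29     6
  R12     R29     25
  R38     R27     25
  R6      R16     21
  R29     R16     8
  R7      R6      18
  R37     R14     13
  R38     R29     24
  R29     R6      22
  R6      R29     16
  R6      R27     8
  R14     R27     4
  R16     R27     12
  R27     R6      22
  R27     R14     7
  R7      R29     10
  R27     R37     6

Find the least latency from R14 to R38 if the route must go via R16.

69 ms

Shortest R14→R16: R14–R27–R6–R16 = 47
Best R16 to R38: R16–R29–R38 costing 22
Total via R16: 47 + 22 = 69 ms.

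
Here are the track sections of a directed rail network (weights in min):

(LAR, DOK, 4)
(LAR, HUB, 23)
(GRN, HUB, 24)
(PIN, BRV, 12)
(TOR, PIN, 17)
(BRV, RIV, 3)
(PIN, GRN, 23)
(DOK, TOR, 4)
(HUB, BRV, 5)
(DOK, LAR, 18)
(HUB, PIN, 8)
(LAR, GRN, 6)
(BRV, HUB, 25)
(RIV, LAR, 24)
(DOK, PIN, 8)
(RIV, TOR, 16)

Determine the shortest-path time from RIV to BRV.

Compare a few routes:
RIV → LAR → DOK → PIN → BRV: 24+4+8+12 = 48
RIV → TOR → PIN → BRV: 16+17+12 = 45
Cheapest is RIV → TOR → PIN → BRV at 45 min.

45 min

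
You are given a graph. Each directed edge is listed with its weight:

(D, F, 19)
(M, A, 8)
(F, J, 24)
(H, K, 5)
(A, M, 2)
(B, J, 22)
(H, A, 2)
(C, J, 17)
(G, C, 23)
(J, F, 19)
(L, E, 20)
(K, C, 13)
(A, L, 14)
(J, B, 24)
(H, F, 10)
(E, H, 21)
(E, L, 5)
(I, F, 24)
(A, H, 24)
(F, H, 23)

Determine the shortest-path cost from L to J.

75

Enumerating some paths:
L–E–H–K–C–J: 20+21+5+13+17 = 76
L–E–H–F–J: 20+21+10+24 = 75
Cheapest is L–E–H–F–J at 75.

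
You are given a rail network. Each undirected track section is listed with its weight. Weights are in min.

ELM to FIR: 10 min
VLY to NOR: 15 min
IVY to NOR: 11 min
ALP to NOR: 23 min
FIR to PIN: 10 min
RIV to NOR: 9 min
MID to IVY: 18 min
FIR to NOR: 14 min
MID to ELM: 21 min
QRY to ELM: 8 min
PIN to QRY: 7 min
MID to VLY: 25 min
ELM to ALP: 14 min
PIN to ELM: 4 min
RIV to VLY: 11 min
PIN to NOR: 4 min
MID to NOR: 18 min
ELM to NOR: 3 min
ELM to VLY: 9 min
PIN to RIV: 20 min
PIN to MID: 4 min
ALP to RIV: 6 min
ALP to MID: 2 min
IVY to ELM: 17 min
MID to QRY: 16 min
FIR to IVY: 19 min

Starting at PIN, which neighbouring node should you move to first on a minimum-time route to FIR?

Enumerating some paths:
PIN → NOR → ELM → FIR: 4+3+10 = 17
PIN → ELM → FIR: 4+10 = 14
PIN → FIR: 10 = 10
Cheapest is PIN → FIR at 10 min.
So from PIN the first move is to FIR.

FIR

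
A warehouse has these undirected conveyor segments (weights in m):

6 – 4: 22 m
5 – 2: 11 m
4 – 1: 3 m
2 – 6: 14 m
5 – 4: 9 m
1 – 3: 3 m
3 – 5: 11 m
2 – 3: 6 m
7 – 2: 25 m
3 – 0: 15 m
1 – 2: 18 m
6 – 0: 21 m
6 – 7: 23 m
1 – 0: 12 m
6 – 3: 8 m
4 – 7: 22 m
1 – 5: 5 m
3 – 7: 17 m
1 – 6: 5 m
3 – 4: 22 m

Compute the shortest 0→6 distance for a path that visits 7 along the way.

Shortest 0→7: 0–3–7 = 32
Best 7 to 6: 7–6 costing 23
Total via 7: 32 + 23 = 55 m.

55 m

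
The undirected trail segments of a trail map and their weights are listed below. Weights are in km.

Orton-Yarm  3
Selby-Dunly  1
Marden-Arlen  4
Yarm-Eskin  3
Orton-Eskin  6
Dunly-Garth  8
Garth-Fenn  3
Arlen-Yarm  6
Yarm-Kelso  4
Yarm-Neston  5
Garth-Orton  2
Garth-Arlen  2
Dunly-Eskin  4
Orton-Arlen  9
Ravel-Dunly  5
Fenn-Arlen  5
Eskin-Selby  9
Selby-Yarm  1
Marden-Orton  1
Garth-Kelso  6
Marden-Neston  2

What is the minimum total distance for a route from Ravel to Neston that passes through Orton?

13 km

Best Ravel to Orton: Ravel → Dunly → Selby → Yarm → Orton costing 10
Best Orton to Neston: Orton → Marden → Neston costing 3
Total via Orton: 10 + 3 = 13 km.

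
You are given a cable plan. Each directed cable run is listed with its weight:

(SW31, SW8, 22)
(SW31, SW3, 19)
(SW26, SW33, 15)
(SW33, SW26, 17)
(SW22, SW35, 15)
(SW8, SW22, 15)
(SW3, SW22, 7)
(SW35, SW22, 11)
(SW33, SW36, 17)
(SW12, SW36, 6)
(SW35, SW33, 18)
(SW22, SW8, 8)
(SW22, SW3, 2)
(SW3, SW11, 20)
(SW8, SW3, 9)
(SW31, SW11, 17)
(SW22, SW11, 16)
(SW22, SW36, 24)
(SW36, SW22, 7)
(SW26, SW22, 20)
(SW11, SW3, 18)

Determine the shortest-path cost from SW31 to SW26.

76

Candidate routes:
SW31–SW8–SW22–SW35–SW33–SW26: 22+15+15+18+17 = 87
SW31–SW3–SW22–SW35–SW33–SW26: 19+7+15+18+17 = 76
SW31–SW8–SW3–SW22–SW35–SW33–SW26: 22+9+7+15+18+17 = 88
Cheapest is SW31–SW3–SW22–SW35–SW33–SW26 at 76.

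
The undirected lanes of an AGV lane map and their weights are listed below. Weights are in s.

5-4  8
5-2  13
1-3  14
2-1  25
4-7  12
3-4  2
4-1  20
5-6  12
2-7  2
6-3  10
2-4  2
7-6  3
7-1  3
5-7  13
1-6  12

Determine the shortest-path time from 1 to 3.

9 s

Compare a few routes:
1–7–2–4–3: 3+2+2+2 = 9
1–7–4–3: 3+12+2 = 17
1–3: 14 = 14
1–7–6–3: 3+3+10 = 16
Cheapest is 1–7–2–4–3 at 9 s.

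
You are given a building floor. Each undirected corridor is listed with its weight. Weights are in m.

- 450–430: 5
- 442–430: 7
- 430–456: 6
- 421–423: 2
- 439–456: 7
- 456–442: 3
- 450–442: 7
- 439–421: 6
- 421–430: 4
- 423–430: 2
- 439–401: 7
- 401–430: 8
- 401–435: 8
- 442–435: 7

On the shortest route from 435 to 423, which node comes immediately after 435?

Enumerating some paths:
435 → 401 → 430 → 423: 8+8+2 = 18
435 → 442 → 456 → 430 → 423: 7+3+6+2 = 18
435 → 442 → 430 → 423: 7+7+2 = 16
The minimum is 16 m via 435 → 442 → 430 → 423.
So from 435 the first move is to 442.

442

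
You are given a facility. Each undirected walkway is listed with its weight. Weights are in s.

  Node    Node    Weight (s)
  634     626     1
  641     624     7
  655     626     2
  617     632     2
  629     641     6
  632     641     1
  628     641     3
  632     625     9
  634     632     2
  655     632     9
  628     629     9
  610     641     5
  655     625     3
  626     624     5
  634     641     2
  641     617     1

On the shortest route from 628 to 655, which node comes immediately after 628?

641

Candidate routes:
628–641–632–634–626–655: 3+1+2+1+2 = 9
628–641–632–655: 3+1+9 = 13
628–641–634–626–655: 3+2+1+2 = 8
628–641–617–632–634–626–655: 3+1+2+2+1+2 = 11
Cheapest is 628–641–634–626–655 at 8 s.
So from 628 the first move is to 641.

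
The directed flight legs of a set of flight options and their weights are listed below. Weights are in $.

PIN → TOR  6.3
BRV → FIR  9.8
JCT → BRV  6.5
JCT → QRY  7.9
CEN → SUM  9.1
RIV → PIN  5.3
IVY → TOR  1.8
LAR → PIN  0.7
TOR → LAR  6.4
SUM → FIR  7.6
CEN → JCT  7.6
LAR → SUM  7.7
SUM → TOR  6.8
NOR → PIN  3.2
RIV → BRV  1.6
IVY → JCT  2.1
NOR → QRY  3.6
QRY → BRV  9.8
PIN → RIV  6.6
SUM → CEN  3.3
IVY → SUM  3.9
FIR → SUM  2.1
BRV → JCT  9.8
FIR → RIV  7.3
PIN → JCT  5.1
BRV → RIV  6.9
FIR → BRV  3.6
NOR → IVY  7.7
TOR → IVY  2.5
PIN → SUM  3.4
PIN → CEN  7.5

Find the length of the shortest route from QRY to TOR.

$28.3

Candidate routes:
QRY - BRV - RIV - PIN - SUM - TOR: 9.8+6.9+5.3+3.4+6.8 = 32.2
QRY - BRV - FIR - SUM - TOR: 9.8+9.8+2.1+6.8 = 28.5
QRY - BRV - FIR - RIV - PIN - TOR: 9.8+9.8+7.3+5.3+6.3 = 38.5
QRY - BRV - RIV - PIN - TOR: 9.8+6.9+5.3+6.3 = 28.3
The minimum is $28.3 via QRY - BRV - RIV - PIN - TOR.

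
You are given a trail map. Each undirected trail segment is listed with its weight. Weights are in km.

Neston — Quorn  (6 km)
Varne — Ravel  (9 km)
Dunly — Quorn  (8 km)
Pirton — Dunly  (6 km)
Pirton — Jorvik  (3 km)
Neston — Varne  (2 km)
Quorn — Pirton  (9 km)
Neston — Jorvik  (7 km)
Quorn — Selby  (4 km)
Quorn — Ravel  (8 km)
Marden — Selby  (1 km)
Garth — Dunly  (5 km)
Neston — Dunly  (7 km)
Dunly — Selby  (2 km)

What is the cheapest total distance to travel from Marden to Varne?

12 km

Compare a few routes:
Marden - Selby - Dunly - Quorn - Neston - Varne: 1+2+8+6+2 = 19
Marden - Selby - Quorn - Neston - Varne: 1+4+6+2 = 13
Marden - Selby - Dunly - Pirton - Jorvik - Neston - Varne: 1+2+6+3+7+2 = 21
Marden - Selby - Dunly - Neston - Varne: 1+2+7+2 = 12
Cheapest is Marden - Selby - Dunly - Neston - Varne at 12 km.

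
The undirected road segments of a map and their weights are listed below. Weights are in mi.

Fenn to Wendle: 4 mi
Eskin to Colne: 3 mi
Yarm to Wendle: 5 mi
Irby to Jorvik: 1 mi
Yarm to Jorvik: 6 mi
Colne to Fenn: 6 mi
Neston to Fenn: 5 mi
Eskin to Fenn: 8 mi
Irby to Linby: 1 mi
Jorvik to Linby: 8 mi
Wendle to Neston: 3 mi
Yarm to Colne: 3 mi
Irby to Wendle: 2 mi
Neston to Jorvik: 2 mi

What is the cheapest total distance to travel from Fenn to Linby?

7 mi

Candidate routes:
Fenn - Neston - Wendle - Irby - Linby: 5+3+2+1 = 11
Fenn - Neston - Jorvik - Irby - Linby: 5+2+1+1 = 9
Fenn - Wendle - Irby - Linby: 4+2+1 = 7
The minimum is 7 mi via Fenn - Wendle - Irby - Linby.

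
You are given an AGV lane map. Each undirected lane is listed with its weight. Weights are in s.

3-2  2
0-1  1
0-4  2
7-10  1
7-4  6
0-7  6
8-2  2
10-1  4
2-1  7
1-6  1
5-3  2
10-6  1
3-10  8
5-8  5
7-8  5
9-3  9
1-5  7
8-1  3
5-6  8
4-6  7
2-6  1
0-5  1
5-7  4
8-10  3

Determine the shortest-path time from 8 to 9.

Settle nodes by increasing distance from 8:
8: 0
2: 2  (via 8)
1: 3  (via 8)
6: 3  (via 2)
10: 3  (via 8)
0: 4  (via 1)
3: 4  (via 2)
7: 4  (via 10)
5: 5  (via 8)
4: 6  (via 0)
9: 13  (via 3)
Shortest route: 8–2–3–9 = 13 s.

13 s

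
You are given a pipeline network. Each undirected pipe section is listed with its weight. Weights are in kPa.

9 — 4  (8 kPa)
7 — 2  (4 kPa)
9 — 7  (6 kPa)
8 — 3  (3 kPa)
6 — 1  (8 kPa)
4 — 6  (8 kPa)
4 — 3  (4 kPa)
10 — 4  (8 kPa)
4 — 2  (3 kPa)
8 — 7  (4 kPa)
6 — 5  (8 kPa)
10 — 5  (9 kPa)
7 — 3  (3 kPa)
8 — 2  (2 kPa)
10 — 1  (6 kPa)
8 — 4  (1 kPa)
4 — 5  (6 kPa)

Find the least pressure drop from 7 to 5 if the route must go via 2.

13 kPa

Shortest 7→2: 7 → 2 = 4
Shortest 2→5: 2 → 4 → 5 = 9
Total via 2: 4 + 9 = 13 kPa.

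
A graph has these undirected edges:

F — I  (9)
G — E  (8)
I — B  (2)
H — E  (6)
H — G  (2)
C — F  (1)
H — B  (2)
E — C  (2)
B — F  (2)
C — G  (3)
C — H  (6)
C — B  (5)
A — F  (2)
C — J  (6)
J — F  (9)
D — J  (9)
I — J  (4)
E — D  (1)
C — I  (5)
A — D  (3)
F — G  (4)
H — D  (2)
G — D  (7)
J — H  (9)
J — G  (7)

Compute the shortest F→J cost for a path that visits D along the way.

Shortest F→D: F–C–E–D = 4
Shortest D→J: D–J = 9
Total via D: 4 + 9 = 13.

13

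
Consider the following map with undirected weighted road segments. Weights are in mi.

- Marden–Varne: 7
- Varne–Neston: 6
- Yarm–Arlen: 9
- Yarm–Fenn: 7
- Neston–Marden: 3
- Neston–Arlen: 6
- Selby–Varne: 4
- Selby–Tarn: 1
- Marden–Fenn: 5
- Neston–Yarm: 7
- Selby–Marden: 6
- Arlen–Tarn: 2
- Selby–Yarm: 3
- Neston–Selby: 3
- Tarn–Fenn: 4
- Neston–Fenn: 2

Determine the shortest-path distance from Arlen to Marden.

9 mi

Running Dijkstra from Arlen:
Arlen: 0
Tarn: 2  (via Arlen)
Selby: 3  (via Tarn)
Yarm: 6  (via Selby)
Fenn: 6  (via Tarn)
Neston: 6  (via Arlen)
Varne: 7  (via Selby)
Marden: 9  (via Selby)
Shortest route: Arlen → Tarn → Selby → Marden = 9 mi.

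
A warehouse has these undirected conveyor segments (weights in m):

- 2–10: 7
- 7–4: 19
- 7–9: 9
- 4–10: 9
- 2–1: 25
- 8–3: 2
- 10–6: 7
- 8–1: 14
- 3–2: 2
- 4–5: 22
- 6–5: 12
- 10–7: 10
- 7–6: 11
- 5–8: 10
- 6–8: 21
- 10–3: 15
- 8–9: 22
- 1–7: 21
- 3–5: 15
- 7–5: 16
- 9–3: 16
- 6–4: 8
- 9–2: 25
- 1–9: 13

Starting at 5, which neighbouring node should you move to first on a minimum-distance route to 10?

Compare a few routes:
5 → 3 → 2 → 10: 15+2+7 = 24
5 → 8 → 3 → 2 → 10: 10+2+2+7 = 21
5 → 6 → 10: 12+7 = 19
Cheapest is 5 → 6 → 10 at 19 m.
So from 5 the first move is to 6.

6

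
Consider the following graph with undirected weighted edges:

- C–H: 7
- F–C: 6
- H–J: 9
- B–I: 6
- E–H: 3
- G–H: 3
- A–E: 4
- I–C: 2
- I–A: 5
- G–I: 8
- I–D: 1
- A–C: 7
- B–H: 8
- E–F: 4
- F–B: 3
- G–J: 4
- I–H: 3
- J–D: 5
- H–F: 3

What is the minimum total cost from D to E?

Enumerating some paths:
D–I–H–F–E: 1+3+3+4 = 11
D–I–A–E: 1+5+4 = 10
D–I–H–E: 1+3+3 = 7
Cheapest is D–I–H–E at 7.

7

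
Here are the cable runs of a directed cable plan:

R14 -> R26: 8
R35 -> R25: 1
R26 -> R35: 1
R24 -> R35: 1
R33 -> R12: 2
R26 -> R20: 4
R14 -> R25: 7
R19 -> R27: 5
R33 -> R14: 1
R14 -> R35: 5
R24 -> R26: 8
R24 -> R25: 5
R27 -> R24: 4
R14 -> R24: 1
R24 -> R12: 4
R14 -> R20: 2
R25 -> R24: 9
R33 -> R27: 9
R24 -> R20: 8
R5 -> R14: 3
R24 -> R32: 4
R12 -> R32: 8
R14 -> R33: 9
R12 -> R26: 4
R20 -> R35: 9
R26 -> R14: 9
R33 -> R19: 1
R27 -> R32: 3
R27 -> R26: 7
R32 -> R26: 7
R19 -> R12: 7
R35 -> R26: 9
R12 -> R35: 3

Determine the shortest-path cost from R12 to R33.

22

Settle nodes by increasing distance from R12:
R12: 0
R35: 3  (via R12)
R26: 4  (via R12)
R25: 4  (via R35)
R32: 8  (via R12)
R20: 8  (via R26)
R24: 13  (via R25)
R14: 13  (via R26)
R33: 22  (via R14)
Shortest route: R12 → R26 → R14 → R33 = 22.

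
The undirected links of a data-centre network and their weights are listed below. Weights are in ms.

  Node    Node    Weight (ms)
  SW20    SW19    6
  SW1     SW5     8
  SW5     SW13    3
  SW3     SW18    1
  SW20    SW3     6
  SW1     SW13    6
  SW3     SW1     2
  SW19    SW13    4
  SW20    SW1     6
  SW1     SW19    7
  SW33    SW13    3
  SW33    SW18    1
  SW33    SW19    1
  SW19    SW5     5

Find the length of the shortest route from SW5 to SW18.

7 ms

Running Dijkstra from SW5:
SW5: 0
SW13: 3  (via SW5)
SW19: 5  (via SW5)
SW33: 6  (via SW13)
SW18: 7  (via SW33)
Shortest route: SW5 → SW13 → SW33 → SW18 = 7 ms.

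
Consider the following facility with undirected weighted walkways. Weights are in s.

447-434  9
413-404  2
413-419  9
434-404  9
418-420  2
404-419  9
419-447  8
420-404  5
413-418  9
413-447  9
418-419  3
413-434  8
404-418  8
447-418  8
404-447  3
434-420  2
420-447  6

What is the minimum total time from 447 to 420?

Enumerating some paths:
447–420: 6 = 6
447–404–420: 3+5 = 8
447–434–420: 9+2 = 11
447–418–420: 8+2 = 10
The minimum is 6 s via 447–420.

6 s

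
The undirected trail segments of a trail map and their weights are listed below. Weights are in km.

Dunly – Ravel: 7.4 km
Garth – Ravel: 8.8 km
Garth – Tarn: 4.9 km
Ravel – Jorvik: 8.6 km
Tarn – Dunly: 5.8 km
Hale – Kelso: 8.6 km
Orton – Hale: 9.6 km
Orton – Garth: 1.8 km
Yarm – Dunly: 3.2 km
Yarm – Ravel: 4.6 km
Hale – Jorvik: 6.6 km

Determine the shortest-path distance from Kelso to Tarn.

Compare a few routes:
Kelso → Hale → Jorvik → Ravel → Yarm → Dunly → Tarn: 8.6+6.6+8.6+4.6+3.2+5.8 = 37.4
Kelso → Hale → Orton → Garth → Tarn: 8.6+9.6+1.8+4.9 = 24.9
Kelso → Hale → Jorvik → Ravel → Garth → Tarn: 8.6+6.6+8.6+8.8+4.9 = 37.5
Kelso → Hale → Jorvik → Ravel → Dunly → Tarn: 8.6+6.6+8.6+7.4+5.8 = 37
The minimum is 24.9 km via Kelso → Hale → Orton → Garth → Tarn.

24.9 km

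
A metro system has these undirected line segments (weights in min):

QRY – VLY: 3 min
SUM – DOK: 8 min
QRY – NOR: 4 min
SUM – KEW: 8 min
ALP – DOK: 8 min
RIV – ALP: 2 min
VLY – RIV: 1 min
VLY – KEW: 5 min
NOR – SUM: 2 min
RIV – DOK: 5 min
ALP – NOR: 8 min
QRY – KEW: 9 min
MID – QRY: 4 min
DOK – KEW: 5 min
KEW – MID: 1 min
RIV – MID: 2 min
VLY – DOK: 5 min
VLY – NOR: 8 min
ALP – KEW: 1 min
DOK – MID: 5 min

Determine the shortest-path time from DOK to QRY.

8 min

Shortest distances from DOK:
DOK: 0
KEW: 5  (via DOK)
MID: 5  (via DOK)
RIV: 5  (via DOK)
VLY: 5  (via DOK)
ALP: 6  (via KEW)
SUM: 8  (via DOK)
QRY: 8  (via VLY)
Shortest route: DOK → VLY → QRY = 8 min.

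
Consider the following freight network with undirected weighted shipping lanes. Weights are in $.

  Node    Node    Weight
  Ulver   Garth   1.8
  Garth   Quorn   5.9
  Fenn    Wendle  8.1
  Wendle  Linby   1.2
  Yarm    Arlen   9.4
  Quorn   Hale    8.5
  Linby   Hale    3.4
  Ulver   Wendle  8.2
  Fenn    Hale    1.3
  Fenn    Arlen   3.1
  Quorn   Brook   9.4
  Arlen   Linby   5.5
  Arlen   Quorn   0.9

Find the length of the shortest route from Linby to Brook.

Candidate routes:
Linby - Wendle - Fenn - Arlen - Quorn - Brook: 1.2+8.1+3.1+0.9+9.4 = 22.7
Linby - Hale - Quorn - Brook: 3.4+8.5+9.4 = 21.3
Linby - Hale - Fenn - Arlen - Quorn - Brook: 3.4+1.3+3.1+0.9+9.4 = 18.1
Linby - Arlen - Quorn - Brook: 5.5+0.9+9.4 = 15.8
The minimum is $15.8 via Linby - Arlen - Quorn - Brook.

$15.8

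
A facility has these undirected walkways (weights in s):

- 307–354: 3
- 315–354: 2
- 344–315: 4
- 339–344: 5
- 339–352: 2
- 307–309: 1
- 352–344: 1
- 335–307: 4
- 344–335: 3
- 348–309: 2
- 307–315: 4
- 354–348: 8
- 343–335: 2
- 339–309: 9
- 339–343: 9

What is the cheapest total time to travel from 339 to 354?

Settle nodes by increasing distance from 339:
339: 0
352: 2  (via 339)
344: 3  (via 352)
335: 6  (via 344)
315: 7  (via 344)
343: 8  (via 335)
309: 9  (via 339)
354: 9  (via 315)
Shortest route: 339–352–344–315–354 = 9 s.

9 s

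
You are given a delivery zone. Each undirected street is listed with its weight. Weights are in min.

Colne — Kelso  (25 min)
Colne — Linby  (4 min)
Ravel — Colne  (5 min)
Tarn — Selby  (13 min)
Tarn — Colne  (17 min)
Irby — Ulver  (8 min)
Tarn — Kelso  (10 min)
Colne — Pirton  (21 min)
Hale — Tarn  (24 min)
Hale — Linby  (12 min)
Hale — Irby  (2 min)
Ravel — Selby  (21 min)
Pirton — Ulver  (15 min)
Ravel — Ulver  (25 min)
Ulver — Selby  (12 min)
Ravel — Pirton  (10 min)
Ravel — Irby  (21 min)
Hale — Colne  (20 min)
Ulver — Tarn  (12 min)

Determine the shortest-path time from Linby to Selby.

Running Dijkstra from Linby:
Linby: 0
Colne: 4  (via Linby)
Ravel: 9  (via Colne)
Hale: 12  (via Linby)
Irby: 14  (via Hale)
Pirton: 19  (via Ravel)
Tarn: 21  (via Colne)
Ulver: 22  (via Irby)
Kelso: 29  (via Colne)
Selby: 30  (via Ravel)
Shortest route: Linby–Colne–Ravel–Selby = 30 min.

30 min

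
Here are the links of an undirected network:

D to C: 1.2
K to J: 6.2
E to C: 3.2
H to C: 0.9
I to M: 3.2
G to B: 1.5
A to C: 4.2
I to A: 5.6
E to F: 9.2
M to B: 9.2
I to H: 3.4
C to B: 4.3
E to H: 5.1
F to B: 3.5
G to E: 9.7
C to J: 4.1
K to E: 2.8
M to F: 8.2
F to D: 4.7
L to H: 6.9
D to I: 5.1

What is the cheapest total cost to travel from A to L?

12

Shortest distances from A:
A: 0
C: 4.2  (via A)
H: 5.1  (via C)
D: 5.4  (via C)
I: 5.6  (via A)
E: 7.4  (via C)
J: 8.3  (via C)
B: 8.5  (via C)
M: 8.8  (via I)
G: 10  (via B)
F: 10.1  (via D)
K: 10.2  (via E)
L: 12  (via H)
Shortest route: A → C → H → L = 12.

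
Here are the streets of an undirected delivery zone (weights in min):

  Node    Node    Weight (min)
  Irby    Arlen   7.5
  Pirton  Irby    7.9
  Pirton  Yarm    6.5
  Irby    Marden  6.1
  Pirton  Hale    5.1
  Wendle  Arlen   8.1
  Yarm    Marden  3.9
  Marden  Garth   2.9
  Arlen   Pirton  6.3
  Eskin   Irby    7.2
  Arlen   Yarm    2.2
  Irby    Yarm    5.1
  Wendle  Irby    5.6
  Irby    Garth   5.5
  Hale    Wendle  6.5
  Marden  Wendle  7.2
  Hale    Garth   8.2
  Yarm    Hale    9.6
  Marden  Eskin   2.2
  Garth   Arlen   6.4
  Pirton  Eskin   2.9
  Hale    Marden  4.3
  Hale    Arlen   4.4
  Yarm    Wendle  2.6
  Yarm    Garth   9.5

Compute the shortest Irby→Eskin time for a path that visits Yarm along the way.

11.2 min

Best Irby to Yarm: Irby → Yarm costing 5.1
Best Yarm to Eskin: Yarm → Marden → Eskin costing 6.1
Total via Yarm: 5.1 + 6.1 = 11.2 min.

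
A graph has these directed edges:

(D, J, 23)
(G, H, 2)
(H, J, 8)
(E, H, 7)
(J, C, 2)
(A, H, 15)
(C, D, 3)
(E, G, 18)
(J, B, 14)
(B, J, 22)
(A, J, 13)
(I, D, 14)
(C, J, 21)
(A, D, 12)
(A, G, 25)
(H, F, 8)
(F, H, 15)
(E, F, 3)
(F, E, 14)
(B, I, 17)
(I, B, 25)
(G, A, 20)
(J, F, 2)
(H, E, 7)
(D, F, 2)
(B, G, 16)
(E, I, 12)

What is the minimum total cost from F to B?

37

Shortest distances from F:
F: 0
E: 14  (via F)
H: 15  (via F)
J: 23  (via H)
C: 25  (via J)
I: 26  (via E)
D: 28  (via C)
G: 32  (via E)
B: 37  (via J)
Shortest route: F → H → J → B = 37.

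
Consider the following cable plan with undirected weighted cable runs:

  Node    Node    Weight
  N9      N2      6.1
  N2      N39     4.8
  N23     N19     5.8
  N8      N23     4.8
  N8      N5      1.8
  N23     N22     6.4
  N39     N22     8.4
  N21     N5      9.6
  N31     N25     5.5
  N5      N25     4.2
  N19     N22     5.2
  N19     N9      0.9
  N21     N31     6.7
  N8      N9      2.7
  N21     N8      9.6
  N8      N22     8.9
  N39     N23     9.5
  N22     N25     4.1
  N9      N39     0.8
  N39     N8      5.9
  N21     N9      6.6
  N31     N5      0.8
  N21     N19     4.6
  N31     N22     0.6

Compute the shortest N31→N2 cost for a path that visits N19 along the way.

Shortest N31→N19: N31 → N22 → N19 = 5.8
Best N19 to N2: N19 → N9 → N39 → N2 costing 6.5
Total via N19: 5.8 + 6.5 = 12.3.

12.3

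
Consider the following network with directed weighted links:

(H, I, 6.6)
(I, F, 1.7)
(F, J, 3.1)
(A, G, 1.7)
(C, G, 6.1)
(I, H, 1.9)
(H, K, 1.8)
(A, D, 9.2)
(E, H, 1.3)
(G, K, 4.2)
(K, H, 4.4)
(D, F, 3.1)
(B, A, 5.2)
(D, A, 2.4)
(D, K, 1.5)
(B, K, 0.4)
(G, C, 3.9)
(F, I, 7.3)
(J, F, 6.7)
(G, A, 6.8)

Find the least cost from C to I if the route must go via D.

32.5

Shortest C→D: C → G → A → D = 22.1
Shortest D→I: D → F → I = 10.4
Total via D: 22.1 + 10.4 = 32.5.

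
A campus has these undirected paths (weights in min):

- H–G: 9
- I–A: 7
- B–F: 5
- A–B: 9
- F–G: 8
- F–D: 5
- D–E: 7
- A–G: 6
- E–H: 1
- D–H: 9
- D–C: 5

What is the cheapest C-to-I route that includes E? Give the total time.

Best C to E: C–D–E costing 12
Shortest E→I: E–H–G–A–I = 23
Total via E: 12 + 23 = 35 min.

35 min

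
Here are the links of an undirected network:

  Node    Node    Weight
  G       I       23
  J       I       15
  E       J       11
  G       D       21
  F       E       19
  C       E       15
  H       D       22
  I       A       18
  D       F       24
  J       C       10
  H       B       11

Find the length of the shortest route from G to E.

49

Running Dijkstra from G:
G: 0
D: 21  (via G)
I: 23  (via G)
J: 38  (via I)
A: 41  (via I)
H: 43  (via D)
F: 45  (via D)
C: 48  (via J)
E: 49  (via J)
Shortest route: G → I → J → E = 49.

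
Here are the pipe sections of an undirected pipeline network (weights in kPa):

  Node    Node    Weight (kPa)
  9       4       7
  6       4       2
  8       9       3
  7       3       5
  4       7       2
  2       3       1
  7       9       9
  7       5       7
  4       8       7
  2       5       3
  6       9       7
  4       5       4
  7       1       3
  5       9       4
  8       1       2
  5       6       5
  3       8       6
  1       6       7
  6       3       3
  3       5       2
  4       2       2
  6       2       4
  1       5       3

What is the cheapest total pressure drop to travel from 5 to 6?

5 kPa

Enumerating some paths:
5–6: 5 = 5
5–3–2–4–6: 2+1+2+2 = 7
5–4–6: 4+2 = 6
Cheapest is 5–6 at 5 kPa.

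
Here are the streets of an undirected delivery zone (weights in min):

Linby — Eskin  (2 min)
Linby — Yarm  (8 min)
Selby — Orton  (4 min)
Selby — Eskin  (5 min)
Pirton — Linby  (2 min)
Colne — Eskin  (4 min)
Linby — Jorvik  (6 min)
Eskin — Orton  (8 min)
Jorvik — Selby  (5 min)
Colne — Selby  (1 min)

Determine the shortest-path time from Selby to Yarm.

Shortest distances from Selby:
Selby: 0
Colne: 1  (via Selby)
Orton: 4  (via Selby)
Jorvik: 5  (via Selby)
Eskin: 5  (via Selby)
Linby: 7  (via Eskin)
Pirton: 9  (via Linby)
Yarm: 15  (via Linby)
Shortest route: Selby–Eskin–Linby–Yarm = 15 min.

15 min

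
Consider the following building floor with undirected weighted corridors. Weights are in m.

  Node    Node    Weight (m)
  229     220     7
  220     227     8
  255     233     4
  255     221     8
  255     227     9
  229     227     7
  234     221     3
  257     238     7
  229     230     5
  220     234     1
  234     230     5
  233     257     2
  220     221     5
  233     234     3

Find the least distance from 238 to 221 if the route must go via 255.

21 m

Best 238 to 255: 238–257–233–255 costing 13
Best 255 to 221: 255–221 costing 8
Total via 255: 13 + 8 = 21 m.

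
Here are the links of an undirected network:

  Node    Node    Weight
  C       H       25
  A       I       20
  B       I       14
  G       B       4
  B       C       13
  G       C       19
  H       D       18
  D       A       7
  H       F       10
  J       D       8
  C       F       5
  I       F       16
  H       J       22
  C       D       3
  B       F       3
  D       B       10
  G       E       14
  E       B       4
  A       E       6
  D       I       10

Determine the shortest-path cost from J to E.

21

Running Dijkstra from J:
J: 0
D: 8  (via J)
C: 11  (via D)
A: 15  (via D)
F: 16  (via C)
B: 18  (via D)
I: 18  (via D)
E: 21  (via A)
Shortest route: J → D → A → E = 21.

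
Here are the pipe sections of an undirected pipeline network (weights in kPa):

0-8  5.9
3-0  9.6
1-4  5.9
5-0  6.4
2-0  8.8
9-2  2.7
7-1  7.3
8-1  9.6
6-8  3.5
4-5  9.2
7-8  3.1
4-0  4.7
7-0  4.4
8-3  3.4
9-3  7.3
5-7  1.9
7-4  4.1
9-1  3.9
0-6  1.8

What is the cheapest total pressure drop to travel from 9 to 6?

Enumerating some paths:
9–3–8–6: 7.3+3.4+3.5 = 14.2
9–1–4–0–6: 3.9+5.9+4.7+1.8 = 16.3
9–1–8–6: 3.9+9.6+3.5 = 17
9–2–0–6: 2.7+8.8+1.8 = 13.3
The minimum is 13.3 kPa via 9–2–0–6.

13.3 kPa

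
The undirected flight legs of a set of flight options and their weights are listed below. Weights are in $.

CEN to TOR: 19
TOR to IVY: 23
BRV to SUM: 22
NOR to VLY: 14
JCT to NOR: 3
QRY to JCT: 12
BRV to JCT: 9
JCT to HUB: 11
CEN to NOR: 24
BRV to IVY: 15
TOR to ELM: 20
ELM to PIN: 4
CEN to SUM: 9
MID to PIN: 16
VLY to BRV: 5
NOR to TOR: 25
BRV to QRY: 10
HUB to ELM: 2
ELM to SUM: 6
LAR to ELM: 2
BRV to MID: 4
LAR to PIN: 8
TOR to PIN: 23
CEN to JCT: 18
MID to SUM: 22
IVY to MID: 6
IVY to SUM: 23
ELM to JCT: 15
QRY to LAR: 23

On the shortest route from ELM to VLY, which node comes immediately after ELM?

Enumerating some paths:
ELM → HUB → JCT → BRV → VLY: 2+11+9+5 = 27
ELM → PIN → MID → BRV → VLY: 4+16+4+5 = 29
ELM → JCT → BRV → VLY: 15+9+5 = 29
Cheapest is ELM → HUB → JCT → BRV → VLY at $27.
So from ELM the first move is to HUB.

HUB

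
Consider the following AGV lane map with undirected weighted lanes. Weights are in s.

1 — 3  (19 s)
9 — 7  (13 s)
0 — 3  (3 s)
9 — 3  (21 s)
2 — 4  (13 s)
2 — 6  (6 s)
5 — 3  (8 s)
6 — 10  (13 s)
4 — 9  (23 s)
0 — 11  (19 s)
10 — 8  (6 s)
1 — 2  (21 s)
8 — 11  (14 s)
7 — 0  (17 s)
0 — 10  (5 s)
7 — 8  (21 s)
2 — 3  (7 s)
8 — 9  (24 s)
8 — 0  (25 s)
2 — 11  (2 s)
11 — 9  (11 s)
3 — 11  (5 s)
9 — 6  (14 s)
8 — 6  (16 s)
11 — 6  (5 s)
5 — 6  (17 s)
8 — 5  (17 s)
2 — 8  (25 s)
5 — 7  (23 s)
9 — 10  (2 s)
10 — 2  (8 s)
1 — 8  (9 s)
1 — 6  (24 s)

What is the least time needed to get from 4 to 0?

23 s

Compare a few routes:
4 → 2 → 6 → 11 → 3 → 0: 13+6+5+5+3 = 32
4 → 2 → 3 → 0: 13+7+3 = 23
4 → 2 → 10 → 0: 13+8+5 = 26
4 → 9 → 10 → 0: 23+2+5 = 30
The minimum is 23 s via 4 → 2 → 3 → 0.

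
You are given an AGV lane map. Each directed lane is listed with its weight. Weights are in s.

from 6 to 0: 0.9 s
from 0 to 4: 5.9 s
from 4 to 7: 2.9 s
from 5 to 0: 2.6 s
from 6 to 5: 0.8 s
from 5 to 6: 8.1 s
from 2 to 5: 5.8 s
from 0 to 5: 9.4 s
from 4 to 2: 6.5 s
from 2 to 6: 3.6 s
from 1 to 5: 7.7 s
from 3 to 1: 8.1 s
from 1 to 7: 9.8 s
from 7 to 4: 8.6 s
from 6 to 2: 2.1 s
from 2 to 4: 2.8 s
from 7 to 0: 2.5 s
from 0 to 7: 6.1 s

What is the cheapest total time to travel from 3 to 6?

23.9 s

Candidate routes:
3 - 1 - 5 - 6: 8.1+7.7+8.1 = 23.9
3 - 1 - 5 - 0 - 4 - 2 - 6: 8.1+7.7+2.6+5.9+6.5+3.6 = 34.4
The minimum is 23.9 s via 3 - 1 - 5 - 6.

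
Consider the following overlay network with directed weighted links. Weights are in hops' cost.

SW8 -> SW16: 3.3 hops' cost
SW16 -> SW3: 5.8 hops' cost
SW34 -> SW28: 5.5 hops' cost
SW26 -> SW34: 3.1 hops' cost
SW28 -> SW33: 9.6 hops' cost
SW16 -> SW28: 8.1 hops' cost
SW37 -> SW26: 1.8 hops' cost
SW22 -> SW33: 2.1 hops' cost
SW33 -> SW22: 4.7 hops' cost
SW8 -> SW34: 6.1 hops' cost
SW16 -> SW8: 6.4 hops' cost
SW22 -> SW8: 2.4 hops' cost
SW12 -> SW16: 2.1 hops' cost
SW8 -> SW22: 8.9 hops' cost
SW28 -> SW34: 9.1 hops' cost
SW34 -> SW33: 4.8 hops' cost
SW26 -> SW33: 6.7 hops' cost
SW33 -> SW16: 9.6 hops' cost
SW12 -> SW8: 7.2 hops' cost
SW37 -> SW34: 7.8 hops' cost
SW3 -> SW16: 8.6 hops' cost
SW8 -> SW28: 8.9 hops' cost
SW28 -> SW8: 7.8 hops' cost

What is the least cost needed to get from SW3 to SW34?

Running Dijkstra from SW3:
SW3: 0
SW16: 8.6  (via SW3)
SW8: 15  (via SW16)
SW28: 16.7  (via SW16)
SW34: 21.1  (via SW8)
Shortest route: SW3–SW16–SW8–SW34 = 21.1 hops' cost.

21.1 hops' cost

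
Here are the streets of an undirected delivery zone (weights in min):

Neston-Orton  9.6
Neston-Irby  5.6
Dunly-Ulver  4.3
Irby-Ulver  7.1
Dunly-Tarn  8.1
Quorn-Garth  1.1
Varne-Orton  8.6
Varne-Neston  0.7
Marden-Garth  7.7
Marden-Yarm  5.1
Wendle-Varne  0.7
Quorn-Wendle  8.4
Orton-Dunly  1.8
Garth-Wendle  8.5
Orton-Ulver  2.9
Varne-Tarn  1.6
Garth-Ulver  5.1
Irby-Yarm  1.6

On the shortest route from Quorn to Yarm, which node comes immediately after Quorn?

Garth

Compare a few routes:
Quorn → Garth → Marden → Yarm: 1.1+7.7+5.1 = 13.9
Quorn → Wendle → Varne → Neston → Irby → Yarm: 8.4+0.7+0.7+5.6+1.6 = 17
Quorn → Garth → Ulver → Irby → Yarm: 1.1+5.1+7.1+1.6 = 14.9
The minimum is 13.9 min via Quorn → Garth → Marden → Yarm.
So from Quorn the first move is to Garth.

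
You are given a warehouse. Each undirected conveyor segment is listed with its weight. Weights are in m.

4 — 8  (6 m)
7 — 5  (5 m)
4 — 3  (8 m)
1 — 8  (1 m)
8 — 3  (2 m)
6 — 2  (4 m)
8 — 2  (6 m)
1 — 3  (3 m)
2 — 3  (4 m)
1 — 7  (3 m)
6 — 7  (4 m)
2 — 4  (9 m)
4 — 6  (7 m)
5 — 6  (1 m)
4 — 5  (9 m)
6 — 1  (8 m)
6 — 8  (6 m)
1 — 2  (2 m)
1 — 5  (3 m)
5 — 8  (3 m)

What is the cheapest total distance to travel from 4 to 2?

9 m

Enumerating some paths:
4–2: 9 = 9
4–3–2: 8+4 = 12
4–6–2: 7+4 = 11
4–8–3–2: 6+2+4 = 12
The minimum is 9 m via 4–2.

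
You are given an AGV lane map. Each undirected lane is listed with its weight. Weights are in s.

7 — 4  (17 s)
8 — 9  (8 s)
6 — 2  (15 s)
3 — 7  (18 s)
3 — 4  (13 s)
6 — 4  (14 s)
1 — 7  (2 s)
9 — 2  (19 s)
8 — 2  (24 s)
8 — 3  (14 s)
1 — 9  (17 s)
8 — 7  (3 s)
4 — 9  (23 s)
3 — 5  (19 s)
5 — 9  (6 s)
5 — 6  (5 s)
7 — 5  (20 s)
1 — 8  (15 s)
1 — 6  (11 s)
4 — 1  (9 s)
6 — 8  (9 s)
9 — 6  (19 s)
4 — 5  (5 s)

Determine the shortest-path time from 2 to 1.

26 s

Running Dijkstra from 2:
2: 0
6: 15  (via 2)
9: 19  (via 2)
5: 20  (via 6)
8: 24  (via 2)
4: 25  (via 5)
1: 26  (via 6)
Shortest route: 2–6–1 = 26 s.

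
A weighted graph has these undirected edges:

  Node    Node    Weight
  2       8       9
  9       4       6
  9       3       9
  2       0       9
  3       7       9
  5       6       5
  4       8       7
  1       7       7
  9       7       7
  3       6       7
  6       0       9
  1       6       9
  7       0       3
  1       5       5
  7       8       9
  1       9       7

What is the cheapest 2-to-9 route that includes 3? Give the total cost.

30

Best 2 to 3: 2–0–7–3 costing 21
Best 3 to 9: 3–9 costing 9
Total via 3: 21 + 9 = 30.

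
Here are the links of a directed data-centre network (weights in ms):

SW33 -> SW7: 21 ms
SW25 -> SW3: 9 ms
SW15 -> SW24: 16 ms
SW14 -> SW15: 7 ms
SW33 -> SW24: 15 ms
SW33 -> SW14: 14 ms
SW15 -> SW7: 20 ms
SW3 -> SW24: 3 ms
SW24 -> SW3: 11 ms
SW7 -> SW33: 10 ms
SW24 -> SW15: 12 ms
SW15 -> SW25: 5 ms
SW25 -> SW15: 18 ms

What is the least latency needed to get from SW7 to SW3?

Running Dijkstra from SW7:
SW7: 0
SW33: 10  (via SW7)
SW14: 24  (via SW33)
SW24: 25  (via SW33)
SW15: 31  (via SW14)
SW3: 36  (via SW24)
Shortest route: SW7 → SW33 → SW24 → SW3 = 36 ms.

36 ms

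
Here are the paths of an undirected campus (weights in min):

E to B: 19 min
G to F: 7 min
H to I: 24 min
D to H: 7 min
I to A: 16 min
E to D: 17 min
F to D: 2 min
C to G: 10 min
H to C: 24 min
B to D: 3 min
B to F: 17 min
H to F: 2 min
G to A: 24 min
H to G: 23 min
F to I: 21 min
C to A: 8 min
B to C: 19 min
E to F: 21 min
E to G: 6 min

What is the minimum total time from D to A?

Shortest distances from D:
D: 0
F: 2  (via D)
B: 3  (via D)
H: 4  (via F)
G: 9  (via F)
E: 15  (via G)
C: 19  (via G)
I: 23  (via F)
A: 27  (via C)
Shortest route: D–F–G–C–A = 27 min.

27 min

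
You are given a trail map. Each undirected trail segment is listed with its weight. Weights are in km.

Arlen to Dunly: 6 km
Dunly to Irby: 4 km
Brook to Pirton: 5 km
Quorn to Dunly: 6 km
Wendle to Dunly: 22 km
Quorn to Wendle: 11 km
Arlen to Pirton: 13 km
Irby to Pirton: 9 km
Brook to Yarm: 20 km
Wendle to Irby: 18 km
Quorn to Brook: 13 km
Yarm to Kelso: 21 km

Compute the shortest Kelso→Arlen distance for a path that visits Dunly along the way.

65 km

Best Kelso to Dunly: Kelso → Yarm → Brook → Pirton → Irby → Dunly costing 59
Best Dunly to Arlen: Dunly → Arlen costing 6
Total via Dunly: 59 + 6 = 65 km.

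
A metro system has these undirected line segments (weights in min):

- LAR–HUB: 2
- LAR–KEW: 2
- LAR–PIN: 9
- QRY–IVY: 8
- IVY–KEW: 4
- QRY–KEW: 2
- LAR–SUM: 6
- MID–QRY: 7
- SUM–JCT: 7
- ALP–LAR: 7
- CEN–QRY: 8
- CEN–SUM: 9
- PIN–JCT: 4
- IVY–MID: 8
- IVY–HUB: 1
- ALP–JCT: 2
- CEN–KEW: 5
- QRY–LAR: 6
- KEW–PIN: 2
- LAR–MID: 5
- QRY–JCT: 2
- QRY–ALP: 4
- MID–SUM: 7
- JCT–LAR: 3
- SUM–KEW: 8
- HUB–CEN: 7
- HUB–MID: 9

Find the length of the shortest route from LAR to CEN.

Settle nodes by increasing distance from LAR:
LAR: 0
HUB: 2  (via LAR)
KEW: 2  (via LAR)
JCT: 3  (via LAR)
IVY: 3  (via HUB)
PIN: 4  (via KEW)
QRY: 4  (via KEW)
MID: 5  (via LAR)
ALP: 5  (via JCT)
SUM: 6  (via LAR)
CEN: 7  (via KEW)
Shortest route: LAR–KEW–CEN = 7 min.

7 min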